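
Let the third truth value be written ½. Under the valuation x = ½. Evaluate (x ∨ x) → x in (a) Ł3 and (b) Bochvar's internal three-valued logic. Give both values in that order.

In Ł3: x ∨ x = ½ ∨ ½ = ½
(x ∨ x) → x = ½ → ½ = True  [min(1, 1−½+½)]
In Bochvar's internal three-valued logic: x ∨ x = ½ ∨ ½ = ½
(x ∨ x) → x = ½ → ½ = ½  [any arg is the third value ⇒ result is the third value]
They differ because Ł3 and Bochvar's internal three-valued logic treat ½ differently under the binary connectives.

True; ½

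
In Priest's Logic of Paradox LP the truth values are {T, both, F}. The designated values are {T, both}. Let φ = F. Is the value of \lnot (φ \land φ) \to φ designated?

φ \land φ = F \land F = F
\lnot (φ \land φ) = \lnot F = T
\lnot (φ \land φ) \to φ = T \to F = F
F ∉ {T, both}.

No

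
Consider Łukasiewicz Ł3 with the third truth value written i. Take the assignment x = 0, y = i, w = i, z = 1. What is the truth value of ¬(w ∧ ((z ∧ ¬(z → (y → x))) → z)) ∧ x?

y → x = i → 0 = i  [min(1, 1−½+0)]
z → (y → x) = 1 → i = i
¬(z → (y → x)) = ¬i = i
z ∧ ¬(z → (y → x)) = 1 ∧ i = i
(z ∧ ¬(z → (y → x))) → z = i → 1 = 1
w ∧ ((z ∧ ¬(z → (y → x))) → z) = i ∧ 1 = i
¬(w ∧ ((z ∧ ¬(z → (y → x))) → z)) = ¬i = i
¬(w ∧ ((z ∧ ¬(z → (y → x))) → z)) ∧ x = i ∧ 0 = 0

0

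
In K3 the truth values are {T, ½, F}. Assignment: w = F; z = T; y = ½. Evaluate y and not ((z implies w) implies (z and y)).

z implies w = T implies F = F
z and y = T and ½ = ½
(z implies w) implies (z and y) = F implies ½ = T
not ((z implies w) implies (z and y)) = not T = F
y and not ((z implies w) implies (z and y)) = ½ and F = F

F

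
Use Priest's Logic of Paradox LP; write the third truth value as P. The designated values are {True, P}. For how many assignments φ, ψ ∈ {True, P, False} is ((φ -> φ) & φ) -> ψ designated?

Of the 9 assignments, 8 give a value in {True, P}.

8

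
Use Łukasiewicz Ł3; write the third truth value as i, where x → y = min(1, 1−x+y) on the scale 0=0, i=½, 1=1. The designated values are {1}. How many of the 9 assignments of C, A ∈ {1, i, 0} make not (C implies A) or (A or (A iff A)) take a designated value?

9

Of the 9 assignments, 9 give a value in {1}.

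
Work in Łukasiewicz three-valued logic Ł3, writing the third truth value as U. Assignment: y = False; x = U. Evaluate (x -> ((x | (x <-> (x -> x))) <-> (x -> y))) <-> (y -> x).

x -> x = U -> U = True  [min(1, 1−½+½)]
x <-> (x -> x) = U <-> True = U
x | (x <-> (x -> x)) = U | U = U
x -> y = U -> False = U
(x | (x <-> (x -> x))) <-> (x -> y) = U <-> U = True
x -> ((x | (x <-> (x -> x))) <-> (x -> y)) = U -> True = True
y -> x = False -> U = True
(x -> ((x | (x <-> (x -> x))) <-> (x -> y))) <-> (y -> x) = True <-> True = True

True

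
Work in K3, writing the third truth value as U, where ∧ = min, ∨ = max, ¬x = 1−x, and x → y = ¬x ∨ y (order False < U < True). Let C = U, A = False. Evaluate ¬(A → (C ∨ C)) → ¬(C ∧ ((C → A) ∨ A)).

True

C ∨ C = U ∨ U = U
A → (C ∨ C) = False → U = True  [¬False ∨ U]
¬(A → (C ∨ C)) = ¬True = False
C → A = U → False = U
(C → A) ∨ A = U ∨ False = U
C ∧ ((C → A) ∨ A) = U ∧ U = U
¬(C ∧ ((C → A) ∨ A)) = ¬U = U
¬(A → (C ∨ C)) → ¬(C ∧ ((C → A) ∨ A)) = False → U = True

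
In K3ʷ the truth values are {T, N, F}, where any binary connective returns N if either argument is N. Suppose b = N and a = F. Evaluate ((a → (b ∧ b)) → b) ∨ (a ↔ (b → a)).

N

b ∧ b = N ∧ N = N
a → (b ∧ b) = F → N = N  [any arg is the third value ⇒ result is the third value]
(a → (b ∧ b)) → b = N → N = N
b → a = N → F = N
a ↔ (b → a) = F ↔ N = N
((a → (b ∧ b)) → b) ∨ (a ↔ (b → a)) = N ∨ N = N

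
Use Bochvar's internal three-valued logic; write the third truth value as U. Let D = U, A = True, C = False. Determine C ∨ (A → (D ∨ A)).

U

D ∨ A = U ∨ True = U
A → (D ∨ A) = True → U = U  [any arg is the third value ⇒ result is the third value]
C ∨ (A → (D ∨ A)) = False ∨ U = U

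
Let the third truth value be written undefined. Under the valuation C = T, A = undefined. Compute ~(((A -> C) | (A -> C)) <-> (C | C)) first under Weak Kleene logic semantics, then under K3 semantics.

undefined; F

In Weak Kleene logic: A -> C = undefined -> T = undefined  [any arg is the third value ⇒ result is the third value]
A -> C = undefined -> T = undefined
(A -> C) | (A -> C) = undefined | undefined = undefined
C | C = T | T = T
((A -> C) | (A -> C)) <-> (C | C) = undefined <-> T = undefined
~(((A -> C) | (A -> C)) <-> (C | C)) = ~undefined = undefined
In K3: A -> C = undefined -> T = T  [~undefined | T]
A -> C = undefined -> T = T
(A -> C) | (A -> C) = T | T = T
C | C = T | T = T
((A -> C) | (A -> C)) <-> (C | C) = T <-> T = T
~(((A -> C) | (A -> C)) <-> (C | C)) = ~T = F
They differ because Weak Kleene logic and K3 treat undefined differently under the binary connectives.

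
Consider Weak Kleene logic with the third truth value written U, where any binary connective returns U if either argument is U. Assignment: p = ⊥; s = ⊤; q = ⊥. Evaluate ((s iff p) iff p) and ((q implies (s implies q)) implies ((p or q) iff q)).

⊤

s iff p = ⊤ iff ⊥ = ⊥
(s iff p) iff p = ⊥ iff ⊥ = ⊤
s implies q = ⊤ implies ⊥ = ⊥
q implies (s implies q) = ⊥ implies ⊥ = ⊤
p or q = ⊥ or ⊥ = ⊥
(p or q) iff q = ⊥ iff ⊥ = ⊤
(q implies (s implies q)) implies ((p or q) iff q) = ⊤ implies ⊤ = ⊤
((s iff p) iff p) and ((q implies (s implies q)) implies ((p or q) iff q)) = ⊤ and ⊤ = ⊤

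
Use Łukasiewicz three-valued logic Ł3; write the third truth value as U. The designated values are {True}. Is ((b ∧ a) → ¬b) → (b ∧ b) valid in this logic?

No

Countermodel: b=U, a=True gives U, which is not designated.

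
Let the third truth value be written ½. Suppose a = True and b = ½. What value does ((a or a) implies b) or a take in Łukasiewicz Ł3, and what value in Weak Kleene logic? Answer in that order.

True; ½

In Łukasiewicz Ł3: a or a = True or True = True
(a or a) implies b = True implies ½ = ½
((a or a) implies b) or a = ½ or True = True
In Weak Kleene logic: a or a = True or True = True
(a or a) implies b = True implies ½ = ½  [any arg is the third value ⇒ result is the third value]
((a or a) implies b) or a = ½ or True = ½
They differ because Łukasiewicz Ł3 and Weak Kleene logic treat ½ differently under the binary connectives.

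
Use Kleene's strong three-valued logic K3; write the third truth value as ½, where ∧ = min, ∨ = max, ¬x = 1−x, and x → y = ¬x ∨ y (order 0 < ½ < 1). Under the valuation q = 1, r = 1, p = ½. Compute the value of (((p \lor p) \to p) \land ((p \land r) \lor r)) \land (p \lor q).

p \lor p = ½ \lor ½ = ½
(p \lor p) \to p = ½ \to ½ = ½  [\lnot ½ \lor ½]
p \land r = ½ \land 1 = ½
(p \land r) \lor r = ½ \lor 1 = 1
((p \lor p) \to p) \land ((p \land r) \lor r) = ½ \land 1 = ½
p \lor q = ½ \lor 1 = 1
(((p \lor p) \to p) \land ((p \land r) \lor r)) \land (p \lor q) = ½ \land 1 = ½

½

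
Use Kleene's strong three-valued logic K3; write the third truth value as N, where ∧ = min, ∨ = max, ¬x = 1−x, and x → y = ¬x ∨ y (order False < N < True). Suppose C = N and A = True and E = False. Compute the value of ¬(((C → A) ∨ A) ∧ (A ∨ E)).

False

C → A = N → True = True  [¬N ∨ True]
(C → A) ∨ A = True ∨ True = True
A ∨ E = True ∨ False = True
((C → A) ∨ A) ∧ (A ∨ E) = True ∧ True = True
¬(((C → A) ∨ A) ∧ (A ∨ E)) = ¬True = False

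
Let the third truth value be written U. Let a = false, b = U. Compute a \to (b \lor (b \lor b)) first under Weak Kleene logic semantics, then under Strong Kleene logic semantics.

In Weak Kleene logic: b \lor b = U \lor U = U
b \lor (b \lor b) = U \lor U = U
a \to (b \lor (b \lor b)) = false \to U = U
In Strong Kleene logic: b \lor b = U \lor U = U
b \lor (b \lor b) = U \lor U = U
a \to (b \lor (b \lor b)) = false \to U = true  [\lnot false \lor U]
They differ because Weak Kleene logic and Strong Kleene logic treat U differently under the binary connectives.

U; true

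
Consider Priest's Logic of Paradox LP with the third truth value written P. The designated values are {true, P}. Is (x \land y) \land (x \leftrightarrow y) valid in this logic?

No

Countermodel: x=true, y=false gives false, which is not designated.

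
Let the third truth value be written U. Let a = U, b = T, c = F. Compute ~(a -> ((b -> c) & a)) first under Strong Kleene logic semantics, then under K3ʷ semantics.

In Strong Kleene logic: b -> c = T -> F = F
(b -> c) & a = F & U = F
a -> ((b -> c) & a) = U -> F = U  [~U | F]
~(a -> ((b -> c) & a)) = ~U = U
In K3ʷ: b -> c = T -> F = F
(b -> c) & a = F & U = U
a -> ((b -> c) & a) = U -> U = U  [any arg is the third value ⇒ result is the third value]
~(a -> ((b -> c) & a)) = ~U = U

U; U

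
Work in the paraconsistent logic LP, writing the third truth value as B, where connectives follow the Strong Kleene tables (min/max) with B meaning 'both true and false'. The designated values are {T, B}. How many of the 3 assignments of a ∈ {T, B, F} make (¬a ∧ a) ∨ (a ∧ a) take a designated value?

a=T: T ✓
a=B: B ✓
a=F: F ·

2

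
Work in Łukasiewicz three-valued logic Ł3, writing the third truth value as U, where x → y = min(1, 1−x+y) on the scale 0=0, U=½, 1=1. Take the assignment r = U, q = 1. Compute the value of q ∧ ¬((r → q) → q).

r → q = U → 1 = 1  [min(1, 1−½+1)]
(r → q) → q = 1 → 1 = 1
¬((r → q) → q) = ¬1 = 0
q ∧ ¬((r → q) → q) = 1 ∧ 0 = 0

0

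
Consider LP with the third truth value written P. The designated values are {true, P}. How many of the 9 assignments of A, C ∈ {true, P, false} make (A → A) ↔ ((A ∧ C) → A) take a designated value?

Of the 9 assignments, 9 give a value in {true, P}.

9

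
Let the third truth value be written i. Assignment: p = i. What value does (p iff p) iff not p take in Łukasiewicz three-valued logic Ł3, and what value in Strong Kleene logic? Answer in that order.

In Łukasiewicz three-valued logic Ł3: p iff p = i iff i = true
not p = not i = i
(p iff p) iff not p = true iff i = i
In Strong Kleene logic: p iff p = i iff i = i
not p = not i = i
(p iff p) iff not p = i iff i = i

i; i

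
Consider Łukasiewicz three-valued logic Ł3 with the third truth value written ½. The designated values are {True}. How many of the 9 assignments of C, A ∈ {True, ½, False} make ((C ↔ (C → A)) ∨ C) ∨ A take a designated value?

Of the 9 assignments, 6 give a value in {True}.

6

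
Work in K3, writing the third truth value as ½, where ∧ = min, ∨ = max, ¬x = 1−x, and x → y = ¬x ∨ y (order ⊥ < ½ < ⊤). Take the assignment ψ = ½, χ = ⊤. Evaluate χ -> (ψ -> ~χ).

½

~χ = ~⊤ = ⊥
ψ -> ~χ = ½ -> ⊥ = ½  [~½ | ⊥]
χ -> (ψ -> ~χ) = ⊤ -> ½ = ½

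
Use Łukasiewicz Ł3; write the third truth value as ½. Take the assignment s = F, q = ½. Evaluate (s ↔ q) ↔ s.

s ↔ q = F ↔ ½ = ½  [1 − |0−½|]
(s ↔ q) ↔ s = ½ ↔ F = ½

½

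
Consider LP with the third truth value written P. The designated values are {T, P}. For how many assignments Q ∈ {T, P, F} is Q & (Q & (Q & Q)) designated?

2

Q=T: T ✓
Q=P: P ✓
Q=F: F ·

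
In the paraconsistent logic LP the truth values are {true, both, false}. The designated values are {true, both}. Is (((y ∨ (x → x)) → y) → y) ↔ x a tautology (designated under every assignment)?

Countermodel: y=true, x=false gives false, which is not designated.

No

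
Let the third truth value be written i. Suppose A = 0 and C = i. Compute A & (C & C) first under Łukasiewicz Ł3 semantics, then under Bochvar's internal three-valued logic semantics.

In Łukasiewicz Ł3: C & C = i & i = i
A & (C & C) = 0 & i = 0
In Bochvar's internal three-valued logic: C & C = i & i = i
A & (C & C) = 0 & i = i
They differ because Łukasiewicz Ł3 and Bochvar's internal three-valued logic treat i differently under the binary connectives.

0; i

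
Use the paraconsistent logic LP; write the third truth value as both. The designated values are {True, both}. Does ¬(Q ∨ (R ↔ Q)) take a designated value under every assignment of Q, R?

Countermodel: Q=True, R=True gives False, which is not designated.

No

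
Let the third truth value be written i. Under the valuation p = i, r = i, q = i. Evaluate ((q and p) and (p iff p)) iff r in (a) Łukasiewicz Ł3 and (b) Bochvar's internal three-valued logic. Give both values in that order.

1; i

In Łukasiewicz Ł3: q and p = i and i = i
p iff p = i iff i = 1  [1 − |½−½|]
(q and p) and (p iff p) = i and 1 = i
((q and p) and (p iff p)) iff r = i iff i = 1
In Bochvar's internal three-valued logic: q and p = i and i = i
p iff p = i iff i = i
(q and p) and (p iff p) = i and i = i
((q and p) and (p iff p)) iff r = i iff i = i
They differ because Łukasiewicz Ł3 and Bochvar's internal three-valued logic treat i differently under the binary connectives.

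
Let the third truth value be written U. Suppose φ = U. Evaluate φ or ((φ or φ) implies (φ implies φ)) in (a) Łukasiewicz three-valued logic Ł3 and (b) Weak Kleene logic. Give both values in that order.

In Łukasiewicz three-valued logic Ł3: φ or φ = U or U = U
φ implies φ = U implies U = True  [min(1, 1−½+½)]
(φ or φ) implies (φ implies φ) = U implies True = True
φ or ((φ or φ) implies (φ implies φ)) = U or True = True
In Weak Kleene logic: φ or φ = U or U = U
φ implies φ = U implies U = U  [any arg is the third value ⇒ result is the third value]
(φ or φ) implies (φ implies φ) = U implies U = U
φ or ((φ or φ) implies (φ implies φ)) = U or U = U
They differ because Łukasiewicz three-valued logic Ł3 and Weak Kleene logic treat U differently under the binary connectives.

True; U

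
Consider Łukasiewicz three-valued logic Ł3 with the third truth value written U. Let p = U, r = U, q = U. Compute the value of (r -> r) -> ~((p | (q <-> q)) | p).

⊥

r -> r = U -> U = ⊤
q <-> q = U <-> U = ⊤
p | (q <-> q) = U | ⊤ = ⊤
(p | (q <-> q)) | p = ⊤ | U = ⊤
~((p | (q <-> q)) | p) = ~⊤ = ⊥
(r -> r) -> ~((p | (q <-> q)) | p) = ⊤ -> ⊥ = ⊥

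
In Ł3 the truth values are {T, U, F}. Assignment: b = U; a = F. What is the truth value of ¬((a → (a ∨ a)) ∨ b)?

a ∨ a = F ∨ F = F
a → (a ∨ a) = F → F = T
(a → (a ∨ a)) ∨ b = T ∨ U = T
¬((a → (a ∨ a)) ∨ b) = ¬T = F

F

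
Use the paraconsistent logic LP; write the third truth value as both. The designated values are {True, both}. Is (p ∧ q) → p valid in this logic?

Yes

Every assignment of p, q over {True, both, False} gives a value in {True, both}.
In particular, with p=both, q=both: (p ∧ q) → p = both.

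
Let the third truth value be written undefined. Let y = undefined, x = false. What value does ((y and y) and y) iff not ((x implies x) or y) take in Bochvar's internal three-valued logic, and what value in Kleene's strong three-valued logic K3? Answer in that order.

undefined; undefined

In Bochvar's internal three-valued logic: y and y = undefined and undefined = undefined
(y and y) and y = undefined and undefined = undefined
x implies x = false implies false = true
(x implies x) or y = true or undefined = undefined
not ((x implies x) or y) = not undefined = undefined
((y and y) and y) iff not ((x implies x) or y) = undefined iff undefined = undefined
In Kleene's strong three-valued logic K3: y and y = undefined and undefined = undefined
(y and y) and y = undefined and undefined = undefined
x implies x = false implies false = true
(x implies x) or y = true or undefined = true
not ((x implies x) or y) = not true = false
((y and y) and y) iff not ((x implies x) or y) = undefined iff false = undefined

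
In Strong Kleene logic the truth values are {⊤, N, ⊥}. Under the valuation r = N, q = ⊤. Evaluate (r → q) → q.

r → q = N → ⊤ = ⊤  [¬N ∨ ⊤]
(r → q) → q = ⊤ → ⊤ = ⊤

⊤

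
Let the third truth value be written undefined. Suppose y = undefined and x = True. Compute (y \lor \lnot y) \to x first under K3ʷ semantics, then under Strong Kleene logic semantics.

undefined; True

In K3ʷ: \lnot y = \lnot undefined = undefined
y \lor \lnot y = undefined \lor undefined = undefined
(y \lor \lnot y) \to x = undefined \to True = undefined  [any arg is the third value ⇒ result is the third value]
In Strong Kleene logic: \lnot y = \lnot undefined = undefined
y \lor \lnot y = undefined \lor undefined = undefined
(y \lor \lnot y) \to x = undefined \to True = True
They differ because K3ʷ and Strong Kleene logic treat undefined differently under the binary connectives.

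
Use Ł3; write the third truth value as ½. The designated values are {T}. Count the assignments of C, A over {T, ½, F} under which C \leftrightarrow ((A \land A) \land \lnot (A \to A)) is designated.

3

Designated under: (C=F, A=T); (C=F, A=½); (C=F, A=F).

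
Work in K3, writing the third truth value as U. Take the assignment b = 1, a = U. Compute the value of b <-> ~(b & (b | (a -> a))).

0

a -> a = U -> U = U  [~U | U]
b | (a -> a) = 1 | U = 1
b & (b | (a -> a)) = 1 & 1 = 1
~(b & (b | (a -> a))) = ~1 = 0
b <-> ~(b & (b | (a -> a))) = 1 <-> 0 = 0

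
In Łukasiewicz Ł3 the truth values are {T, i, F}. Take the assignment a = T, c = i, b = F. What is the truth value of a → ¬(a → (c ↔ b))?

c ↔ b = i ↔ F = i  [1 − |½−0|]
a → (c ↔ b) = T → i = i
¬(a → (c ↔ b)) = ¬i = i
a → ¬(a → (c ↔ b)) = T → i = i

i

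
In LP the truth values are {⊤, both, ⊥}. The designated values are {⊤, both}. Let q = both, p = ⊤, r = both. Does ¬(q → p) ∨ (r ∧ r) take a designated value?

Yes

q → p = both → ⊤ = ⊤  [¬both ∨ ⊤]
¬(q → p) = ¬⊤ = ⊥
r ∧ r = both ∧ both = both
¬(q → p) ∨ (r ∧ r) = ⊥ ∨ both = both
both ∈ {⊤, both}.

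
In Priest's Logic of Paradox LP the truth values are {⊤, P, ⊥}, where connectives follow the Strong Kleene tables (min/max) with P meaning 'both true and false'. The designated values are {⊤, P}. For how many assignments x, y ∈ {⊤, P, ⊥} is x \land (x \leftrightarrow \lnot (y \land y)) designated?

5

Of the 9 assignments, 5 give a value in {⊤, P}.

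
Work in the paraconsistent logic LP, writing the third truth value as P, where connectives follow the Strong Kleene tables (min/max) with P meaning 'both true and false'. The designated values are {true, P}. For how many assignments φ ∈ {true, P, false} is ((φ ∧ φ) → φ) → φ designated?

φ=true: true ✓
φ=P: P ✓
φ=false: false ·

2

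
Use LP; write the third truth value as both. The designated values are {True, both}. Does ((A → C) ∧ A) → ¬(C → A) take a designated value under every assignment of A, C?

Countermodel: A=True, C=True gives False, which is not designated.

No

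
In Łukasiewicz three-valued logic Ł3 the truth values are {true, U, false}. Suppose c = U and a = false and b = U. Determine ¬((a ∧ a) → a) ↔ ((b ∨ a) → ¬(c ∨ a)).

false

a ∧ a = false ∧ false = false
(a ∧ a) → a = false → false = true
¬((a ∧ a) → a) = ¬true = false
b ∨ a = U ∨ false = U
c ∨ a = U ∨ false = U
¬(c ∨ a) = ¬U = U
(b ∨ a) → ¬(c ∨ a) = U → U = true
¬((a ∧ a) → a) ↔ ((b ∨ a) → ¬(c ∨ a)) = false ↔ true = false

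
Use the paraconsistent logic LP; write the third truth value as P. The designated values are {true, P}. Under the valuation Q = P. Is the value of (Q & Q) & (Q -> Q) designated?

Q & Q = P & P = P
Q -> Q = P -> P = P
(Q & Q) & (Q -> Q) = P & P = P
P ∈ {true, P}.

Yes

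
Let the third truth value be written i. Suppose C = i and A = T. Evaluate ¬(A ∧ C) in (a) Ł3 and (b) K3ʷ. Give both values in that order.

i; i

In Ł3: A ∧ C = T ∧ i = i
¬(A ∧ C) = ¬i = i
In K3ʷ: A ∧ C = T ∧ i = i
¬(A ∧ C) = ¬i = i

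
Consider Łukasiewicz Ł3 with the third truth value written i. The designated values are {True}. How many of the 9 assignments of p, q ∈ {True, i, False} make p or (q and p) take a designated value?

3

Designated under: (p=True, q=True); (p=True, q=i); (p=True, q=False).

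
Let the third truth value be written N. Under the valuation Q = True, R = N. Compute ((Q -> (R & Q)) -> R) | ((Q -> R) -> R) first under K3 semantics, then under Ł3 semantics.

In K3: R & Q = N & True = N
Q -> (R & Q) = True -> N = N  [~True | N]
(Q -> (R & Q)) -> R = N -> N = N
Q -> R = True -> N = N
(Q -> R) -> R = N -> N = N
((Q -> (R & Q)) -> R) | ((Q -> R) -> R) = N | N = N
In Ł3: R & Q = N & True = N
Q -> (R & Q) = True -> N = N  [min(1, 1−1+½)]
(Q -> (R & Q)) -> R = N -> N = True
Q -> R = True -> N = N
(Q -> R) -> R = N -> N = True
((Q -> (R & Q)) -> R) | ((Q -> R) -> R) = True | True = True
They differ because K3 and Ł3 treat N differently under implication.

N; True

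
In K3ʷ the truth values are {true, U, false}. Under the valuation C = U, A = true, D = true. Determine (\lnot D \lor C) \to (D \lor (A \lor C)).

U

\lnot D = \lnot true = false
\lnot D \lor C = false \lor U = U
A \lor C = true \lor U = U
D \lor (A \lor C) = true \lor U = U
(\lnot D \lor C) \to (D \lor (A \lor C)) = U \to U = U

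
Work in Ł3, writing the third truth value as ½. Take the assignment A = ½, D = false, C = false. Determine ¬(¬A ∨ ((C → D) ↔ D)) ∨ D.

¬A = ¬½ = ½
C → D = false → false = true
(C → D) ↔ D = true ↔ false = false
¬A ∨ ((C → D) ↔ D) = ½ ∨ false = ½
¬(¬A ∨ ((C → D) ↔ D)) = ¬½ = ½
¬(¬A ∨ ((C → D) ↔ D)) ∨ D = ½ ∨ false = ½

½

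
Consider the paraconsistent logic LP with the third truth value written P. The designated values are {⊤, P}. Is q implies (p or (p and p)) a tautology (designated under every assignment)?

No

Countermodel: q=⊤, p=⊥ gives ⊥, which is not designated.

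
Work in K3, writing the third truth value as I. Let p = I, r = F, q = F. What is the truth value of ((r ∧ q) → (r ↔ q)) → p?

I

r ∧ q = F ∧ F = F
r ↔ q = F ↔ F = T
(r ∧ q) → (r ↔ q) = F → T = T
((r ∧ q) → (r ↔ q)) → p = T → I = I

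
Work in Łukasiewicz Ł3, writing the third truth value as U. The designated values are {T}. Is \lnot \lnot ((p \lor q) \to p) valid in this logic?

Countermodel: p=U, q=T gives U, which is not designated.

No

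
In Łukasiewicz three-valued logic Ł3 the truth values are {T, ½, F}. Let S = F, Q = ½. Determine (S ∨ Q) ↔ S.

S ∨ Q = F ∨ ½ = ½
(S ∨ Q) ↔ S = ½ ↔ F = ½

½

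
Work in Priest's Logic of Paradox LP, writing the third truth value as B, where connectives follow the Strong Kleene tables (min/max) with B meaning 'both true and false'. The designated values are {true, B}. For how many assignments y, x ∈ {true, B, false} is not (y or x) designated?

Designated under: (y=B, x=B); (y=B, x=false); (y=false, x=B); (y=false, x=false).

4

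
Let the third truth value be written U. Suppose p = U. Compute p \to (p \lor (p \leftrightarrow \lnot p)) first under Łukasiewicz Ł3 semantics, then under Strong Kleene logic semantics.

T; U

In Łukasiewicz Ł3: \lnot p = \lnot U = U
p \leftrightarrow \lnot p = U \leftrightarrow U = T  [1 − |½−½|]
p \lor (p \leftrightarrow \lnot p) = U \lor T = T
p \to (p \lor (p \leftrightarrow \lnot p)) = U \to T = T
In Strong Kleene logic: \lnot p = \lnot U = U
p \leftrightarrow \lnot p = U \leftrightarrow U = U
p \lor (p \leftrightarrow \lnot p) = U \lor U = U
p \to (p \lor (p \leftrightarrow \lnot p)) = U \to U = U  [\lnot U \lor U]
They differ because Łukasiewicz Ł3 and Strong Kleene logic treat U differently under implication.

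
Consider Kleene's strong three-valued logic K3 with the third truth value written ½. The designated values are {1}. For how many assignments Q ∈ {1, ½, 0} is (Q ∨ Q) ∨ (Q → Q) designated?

2

Q=1: 1 ✓
Q=½: ½ ·
Q=0: 1 ✓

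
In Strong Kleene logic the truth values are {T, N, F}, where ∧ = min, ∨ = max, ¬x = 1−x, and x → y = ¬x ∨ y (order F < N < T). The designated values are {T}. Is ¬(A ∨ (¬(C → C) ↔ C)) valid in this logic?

No

Countermodel: A=T, C=T gives F, which is not designated.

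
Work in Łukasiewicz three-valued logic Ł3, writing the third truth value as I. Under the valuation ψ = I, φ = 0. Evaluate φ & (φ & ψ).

0

φ & ψ = 0 & I = 0
φ & (φ & ψ) = 0 & 0 = 0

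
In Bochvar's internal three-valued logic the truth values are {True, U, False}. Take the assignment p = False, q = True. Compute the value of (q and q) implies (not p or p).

True

q and q = True and True = True
not p = not False = True
not p or p = True or False = True
(q and q) implies (not p or p) = True implies True = True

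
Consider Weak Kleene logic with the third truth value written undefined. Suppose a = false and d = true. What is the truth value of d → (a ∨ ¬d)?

¬d = ¬true = false
a ∨ ¬d = false ∨ false = false
d → (a ∨ ¬d) = true → false = false

false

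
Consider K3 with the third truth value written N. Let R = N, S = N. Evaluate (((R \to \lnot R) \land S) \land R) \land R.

\lnot R = \lnot N = N
R \to \lnot R = N \to N = N  [\lnot N \lor N]
(R \to \lnot R) \land S = N \land N = N
((R \to \lnot R) \land S) \land R = N \land N = N
(((R \to \lnot R) \land S) \land R) \land R = N \land N = N

N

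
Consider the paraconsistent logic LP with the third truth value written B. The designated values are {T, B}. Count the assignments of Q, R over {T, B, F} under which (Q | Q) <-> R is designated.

7

Of the 9 assignments, 7 give a value in {T, B}.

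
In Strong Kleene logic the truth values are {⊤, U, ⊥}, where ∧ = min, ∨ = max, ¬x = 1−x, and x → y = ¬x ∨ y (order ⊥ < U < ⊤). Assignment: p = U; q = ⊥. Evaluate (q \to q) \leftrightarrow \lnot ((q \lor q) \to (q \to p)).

q \to q = ⊥ \to ⊥ = ⊤
q \lor q = ⊥ \lor ⊥ = ⊥
q \to p = ⊥ \to U = ⊤  [\lnot ⊥ \lor U]
(q \lor q) \to (q \to p) = ⊥ \to ⊤ = ⊤
\lnot ((q \lor q) \to (q \to p)) = \lnot ⊤ = ⊥
(q \to q) \leftrightarrow \lnot ((q \lor q) \to (q \to p)) = ⊤ \leftrightarrow ⊥ = ⊥

⊥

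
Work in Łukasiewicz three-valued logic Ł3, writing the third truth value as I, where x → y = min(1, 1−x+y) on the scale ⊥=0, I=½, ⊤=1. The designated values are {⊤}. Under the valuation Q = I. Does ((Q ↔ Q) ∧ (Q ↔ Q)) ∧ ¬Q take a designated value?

No

Q ↔ Q = I ↔ I = ⊤  [1 − |½−½|]
Q ↔ Q = I ↔ I = ⊤
(Q ↔ Q) ∧ (Q ↔ Q) = ⊤ ∧ ⊤ = ⊤
¬Q = ¬I = I
((Q ↔ Q) ∧ (Q ↔ Q)) ∧ ¬Q = ⊤ ∧ I = I
I ∉ {⊤}.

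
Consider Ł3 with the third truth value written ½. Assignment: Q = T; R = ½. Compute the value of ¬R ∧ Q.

½

¬R = ¬½ = ½
¬R ∧ Q = ½ ∧ T = ½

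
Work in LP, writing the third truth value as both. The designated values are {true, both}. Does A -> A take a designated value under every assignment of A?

Yes

Every assignment of A over {true, both, false} gives a value in {true, both}.
In particular, with A=both: A -> A = both.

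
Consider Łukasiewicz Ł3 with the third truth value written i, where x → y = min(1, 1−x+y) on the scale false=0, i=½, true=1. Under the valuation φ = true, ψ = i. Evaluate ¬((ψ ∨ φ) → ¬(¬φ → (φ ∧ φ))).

true

ψ ∨ φ = i ∨ true = true
¬φ = ¬true = false
φ ∧ φ = true ∧ true = true
¬φ → (φ ∧ φ) = false → true = true
¬(¬φ → (φ ∧ φ)) = ¬true = false
(ψ ∨ φ) → ¬(¬φ → (φ ∧ φ)) = true → false = false
¬((ψ ∨ φ) → ¬(¬φ → (φ ∧ φ))) = ¬false = true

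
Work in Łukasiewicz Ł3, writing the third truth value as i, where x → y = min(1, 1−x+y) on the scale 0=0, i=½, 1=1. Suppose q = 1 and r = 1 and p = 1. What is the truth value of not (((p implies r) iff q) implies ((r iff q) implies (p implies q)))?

0

p implies r = 1 implies 1 = 1
(p implies r) iff q = 1 iff 1 = 1
r iff q = 1 iff 1 = 1
p implies q = 1 implies 1 = 1
(r iff q) implies (p implies q) = 1 implies 1 = 1
((p implies r) iff q) implies ((r iff q) implies (p implies q)) = 1 implies 1 = 1
not (((p implies r) iff q) implies ((r iff q) implies (p implies q))) = not 1 = 0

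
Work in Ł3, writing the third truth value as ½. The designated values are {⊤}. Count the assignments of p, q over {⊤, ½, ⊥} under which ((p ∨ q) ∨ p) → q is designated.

6

Of the 9 assignments, 6 give a value in {⊤}.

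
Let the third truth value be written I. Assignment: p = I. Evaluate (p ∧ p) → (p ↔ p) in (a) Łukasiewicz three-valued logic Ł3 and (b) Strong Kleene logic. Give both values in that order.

T; I

In Łukasiewicz three-valued logic Ł3: p ∧ p = I ∧ I = I
p ↔ p = I ↔ I = T  [1 − |½−½|]
(p ∧ p) → (p ↔ p) = I → T = T
In Strong Kleene logic: p ∧ p = I ∧ I = I
p ↔ p = I ↔ I = I
(p ∧ p) → (p ↔ p) = I → I = I  [¬I ∨ I]
They differ because Łukasiewicz three-valued logic Ł3 and Strong Kleene logic treat I differently under implication.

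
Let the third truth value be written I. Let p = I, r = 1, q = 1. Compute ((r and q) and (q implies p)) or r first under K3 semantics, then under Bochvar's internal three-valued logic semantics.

1; I

In K3: r and q = 1 and 1 = 1
q implies p = 1 implies I = I  [not 1 or I]
(r and q) and (q implies p) = 1 and I = I
((r and q) and (q implies p)) or r = I or 1 = 1
In Bochvar's internal three-valued logic: r and q = 1 and 1 = 1
q implies p = 1 implies I = I
(r and q) and (q implies p) = 1 and I = I
((r and q) and (q implies p)) or r = I or 1 = I
They differ because K3 and Bochvar's internal three-valued logic treat I differently under the binary connectives.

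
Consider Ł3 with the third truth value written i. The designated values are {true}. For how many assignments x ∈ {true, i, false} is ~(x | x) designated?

1

x=true: false ·
x=i: i ·
x=false: true ✓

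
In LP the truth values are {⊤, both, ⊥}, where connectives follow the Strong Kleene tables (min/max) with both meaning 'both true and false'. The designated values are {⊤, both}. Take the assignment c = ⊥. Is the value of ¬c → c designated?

No

¬c = ¬⊥ = ⊤
¬c → c = ⊤ → ⊥ = ⊥
⊥ ∉ {⊤, both}.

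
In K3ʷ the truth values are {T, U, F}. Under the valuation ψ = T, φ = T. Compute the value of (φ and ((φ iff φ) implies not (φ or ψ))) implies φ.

T

φ iff φ = T iff T = T
φ or ψ = T or T = T
not (φ or ψ) = not T = F
(φ iff φ) implies not (φ or ψ) = T implies F = F
φ and ((φ iff φ) implies not (φ or ψ)) = T and F = F
(φ and ((φ iff φ) implies not (φ or ψ))) implies φ = F implies T = T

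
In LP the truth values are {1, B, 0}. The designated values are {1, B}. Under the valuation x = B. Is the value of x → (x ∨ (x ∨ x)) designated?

x ∨ x = B ∨ B = B
x ∨ (x ∨ x) = B ∨ B = B
x → (x ∨ (x ∨ x)) = B → B = B  [¬B ∨ B]
B ∈ {1, B}.

Yes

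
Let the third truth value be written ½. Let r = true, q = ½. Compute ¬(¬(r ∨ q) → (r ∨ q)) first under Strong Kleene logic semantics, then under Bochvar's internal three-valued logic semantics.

In Strong Kleene logic: r ∨ q = true ∨ ½ = true
¬(r ∨ q) = ¬true = false
r ∨ q = true ∨ ½ = true
¬(r ∨ q) → (r ∨ q) = false → true = true
¬(¬(r ∨ q) → (r ∨ q)) = ¬true = false
In Bochvar's internal three-valued logic: r ∨ q = true ∨ ½ = ½
¬(r ∨ q) = ¬½ = ½
r ∨ q = true ∨ ½ = ½
¬(r ∨ q) → (r ∨ q) = ½ → ½ = ½  [any arg is the third value ⇒ result is the third value]
¬(¬(r ∨ q) → (r ∨ q)) = ¬½ = ½
They differ because Strong Kleene logic and Bochvar's internal three-valued logic treat ½ differently under the binary connectives.

false; ½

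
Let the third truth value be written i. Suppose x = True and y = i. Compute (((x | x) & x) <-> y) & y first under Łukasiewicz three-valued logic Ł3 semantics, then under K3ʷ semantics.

In Łukasiewicz three-valued logic Ł3: x | x = True | True = True
(x | x) & x = True & True = True
((x | x) & x) <-> y = True <-> i = i  [1 − |1−½|]
(((x | x) & x) <-> y) & y = i & i = i
In K3ʷ: x | x = True | True = True
(x | x) & x = True & True = True
((x | x) & x) <-> y = True <-> i = i
(((x | x) & x) <-> y) & y = i & i = i

i; i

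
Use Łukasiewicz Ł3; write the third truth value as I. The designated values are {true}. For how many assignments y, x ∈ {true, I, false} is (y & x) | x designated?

Designated under: (y=true, x=true); (y=I, x=true); (y=false, x=true).

3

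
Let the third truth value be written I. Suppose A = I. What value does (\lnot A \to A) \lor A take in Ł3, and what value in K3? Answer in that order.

true; I

In Ł3: \lnot A = \lnot I = I
\lnot A \to A = I \to I = true  [min(1, 1−½+½)]
(\lnot A \to A) \lor A = true \lor I = true
In K3: \lnot A = \lnot I = I
\lnot A \to A = I \to I = I  [\lnot I \lor I]
(\lnot A \to A) \lor A = I \lor I = I
They differ because Ł3 and K3 treat I differently under implication.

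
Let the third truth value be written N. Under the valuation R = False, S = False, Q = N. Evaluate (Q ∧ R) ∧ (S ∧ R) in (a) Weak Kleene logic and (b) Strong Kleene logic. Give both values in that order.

In Weak Kleene logic: Q ∧ R = N ∧ False = N
S ∧ R = False ∧ False = False
(Q ∧ R) ∧ (S ∧ R) = N ∧ False = N
In Strong Kleene logic: Q ∧ R = N ∧ False = False
S ∧ R = False ∧ False = False
(Q ∧ R) ∧ (S ∧ R) = False ∧ False = False
They differ because Weak Kleene logic and Strong Kleene logic treat N differently under the binary connectives.

N; False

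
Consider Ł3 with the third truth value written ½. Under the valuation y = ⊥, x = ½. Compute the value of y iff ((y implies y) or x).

⊥

y implies y = ⊥ implies ⊥ = ⊤
(y implies y) or x = ⊤ or ½ = ⊤
y iff ((y implies y) or x) = ⊥ iff ⊤ = ⊥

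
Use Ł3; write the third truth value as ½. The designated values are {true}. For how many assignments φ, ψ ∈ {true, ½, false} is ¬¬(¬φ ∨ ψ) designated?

Of the 9 assignments, 5 give a value in {true}.

5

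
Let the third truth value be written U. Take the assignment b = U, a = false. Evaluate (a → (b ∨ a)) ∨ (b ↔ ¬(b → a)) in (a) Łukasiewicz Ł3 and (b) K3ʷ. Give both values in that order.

true; U

In Łukasiewicz Ł3: b ∨ a = U ∨ false = U
a → (b ∨ a) = false → U = true  [min(1, 1−0+½)]
b → a = U → false = U
¬(b → a) = ¬U = U
b ↔ ¬(b → a) = U ↔ U = true
(a → (b ∨ a)) ∨ (b ↔ ¬(b → a)) = true ∨ true = true
In K3ʷ: b ∨ a = U ∨ false = U
a → (b ∨ a) = false → U = U  [any arg is the third value ⇒ result is the third value]
b → a = U → false = U
¬(b → a) = ¬U = U
b ↔ ¬(b → a) = U ↔ U = U
(a → (b ∨ a)) ∨ (b ↔ ¬(b → a)) = U ∨ U = U
They differ because Łukasiewicz Ł3 and K3ʷ treat U differently under the binary connectives.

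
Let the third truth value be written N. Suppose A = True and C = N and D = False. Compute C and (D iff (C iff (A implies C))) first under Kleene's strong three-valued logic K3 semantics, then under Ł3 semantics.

In Kleene's strong three-valued logic K3: A implies C = True implies N = N  [not True or N]
C iff (A implies C) = N iff N = N
D iff (C iff (A implies C)) = False iff N = N
C and (D iff (C iff (A implies C))) = N and N = N
In Ł3: A implies C = True implies N = N  [min(1, 1−1+½)]
C iff (A implies C) = N iff N = True
D iff (C iff (A implies C)) = False iff True = False
C and (D iff (C iff (A implies C))) = N and False = False
They differ because Kleene's strong three-valued logic K3 and Ł3 treat N differently under implication.

N; False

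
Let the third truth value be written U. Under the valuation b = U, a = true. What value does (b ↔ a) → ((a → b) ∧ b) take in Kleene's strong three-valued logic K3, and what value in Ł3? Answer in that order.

In Kleene's strong three-valued logic K3: b ↔ a = U ↔ true = U
a → b = true → U = U  [¬true ∨ U]
(a → b) ∧ b = U ∧ U = U
(b ↔ a) → ((a → b) ∧ b) = U → U = U
In Ł3: b ↔ a = U ↔ true = U  [1 − |½−1|]
a → b = true → U = U
(a → b) ∧ b = U ∧ U = U
(b ↔ a) → ((a → b) ∧ b) = U → U = true
They differ because Kleene's strong three-valued logic K3 and Ł3 treat U differently under implication.

U; true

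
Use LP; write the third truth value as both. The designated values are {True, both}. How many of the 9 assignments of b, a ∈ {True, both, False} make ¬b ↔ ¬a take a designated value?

7

Of the 9 assignments, 7 give a value in {True, both}.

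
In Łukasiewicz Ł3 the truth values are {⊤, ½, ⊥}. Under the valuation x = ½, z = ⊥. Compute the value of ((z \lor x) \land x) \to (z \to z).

z \lor x = ⊥ \lor ½ = ½
(z \lor x) \land x = ½ \land ½ = ½
z \to z = ⊥ \to ⊥ = ⊤
((z \lor x) \land x) \to (z \to z) = ½ \to ⊤ = ⊤

⊤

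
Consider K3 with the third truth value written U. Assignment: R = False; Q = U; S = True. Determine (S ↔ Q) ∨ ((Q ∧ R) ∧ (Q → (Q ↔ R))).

S ↔ Q = True ↔ U = U
Q ∧ R = U ∧ False = False
Q ↔ R = U ↔ False = U
Q → (Q ↔ R) = U → U = U
(Q ∧ R) ∧ (Q → (Q ↔ R)) = False ∧ U = False
(S ↔ Q) ∨ ((Q ∧ R) ∧ (Q → (Q ↔ R))) = U ∨ False = U

U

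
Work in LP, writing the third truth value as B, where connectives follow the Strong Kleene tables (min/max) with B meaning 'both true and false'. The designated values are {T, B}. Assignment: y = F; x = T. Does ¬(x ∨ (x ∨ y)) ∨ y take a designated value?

No

x ∨ y = T ∨ F = T
x ∨ (x ∨ y) = T ∨ T = T
¬(x ∨ (x ∨ y)) = ¬T = F
¬(x ∨ (x ∨ y)) ∨ y = F ∨ F = F
F ∉ {T, B}.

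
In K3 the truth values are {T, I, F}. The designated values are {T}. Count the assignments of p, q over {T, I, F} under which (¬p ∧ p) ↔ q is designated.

2

Designated under: (p=T, q=F); (p=F, q=F).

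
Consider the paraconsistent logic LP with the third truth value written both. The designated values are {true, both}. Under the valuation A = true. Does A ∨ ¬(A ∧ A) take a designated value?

Yes

A ∧ A = true ∧ true = true
¬(A ∧ A) = ¬true = false
A ∨ ¬(A ∧ A) = true ∨ false = true
true ∈ {true, both}.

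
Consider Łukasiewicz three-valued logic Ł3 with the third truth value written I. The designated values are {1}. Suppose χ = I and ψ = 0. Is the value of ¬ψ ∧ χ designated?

No

¬ψ = ¬0 = 1
¬ψ ∧ χ = 1 ∧ I = I
I ∉ {1}.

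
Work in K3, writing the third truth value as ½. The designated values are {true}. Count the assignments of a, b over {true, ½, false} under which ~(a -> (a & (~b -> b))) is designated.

1

Designated under: (a=true, b=false).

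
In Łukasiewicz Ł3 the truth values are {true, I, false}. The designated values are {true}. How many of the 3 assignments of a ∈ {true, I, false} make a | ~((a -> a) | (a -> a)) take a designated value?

a=true: true ✓
a=I: I ·
a=false: false ·

1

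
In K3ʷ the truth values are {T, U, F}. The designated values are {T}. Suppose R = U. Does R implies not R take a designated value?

not R = not U = U
R implies not R = U implies U = U  [any arg is the third value ⇒ result is the third value]
U ∉ {T}.

No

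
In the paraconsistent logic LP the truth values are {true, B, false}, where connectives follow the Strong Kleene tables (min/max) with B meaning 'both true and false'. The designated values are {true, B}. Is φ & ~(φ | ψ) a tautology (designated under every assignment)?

Countermodel: φ=true, ψ=true gives false, which is not designated.

No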